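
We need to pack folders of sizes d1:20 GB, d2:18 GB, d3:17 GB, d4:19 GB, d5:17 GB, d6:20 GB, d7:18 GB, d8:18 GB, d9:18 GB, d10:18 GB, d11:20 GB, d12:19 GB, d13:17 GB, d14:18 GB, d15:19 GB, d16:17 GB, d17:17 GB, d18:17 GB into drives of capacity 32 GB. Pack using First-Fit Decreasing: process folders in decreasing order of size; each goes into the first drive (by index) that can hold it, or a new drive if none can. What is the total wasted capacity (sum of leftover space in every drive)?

Sorted descending: 20, 20, 20, 19, 19, 19, 18, 18, 18, 18, 18, 18, 17, 17, 17, 17, 17, 17.
Put 20 GB in drive 1; 12 GB remain.
Put 20 GB in drive 2; 12 GB remain.
Put 20 GB in drive 3; 12 GB remain.
Put 19 GB in drive 4; 13 GB remain.
Put 19 GB in drive 5; 13 GB remain.
Put 19 GB in drive 6; 13 GB remain.
Put 18 GB in drive 7; 14 GB remain.
Put 18 GB in drive 8; 14 GB remain.
Put 18 GB in drive 9; 14 GB remain.
Put 18 GB in drive 10; 14 GB remain.
Put 18 GB in drive 11; 14 GB remain.
Put 18 GB in drive 12; 14 GB remain.
Put 17 GB in drive 13; 15 GB remain.
Put 17 GB in drive 14; 15 GB remain.
Put 17 GB in drive 15; 15 GB remain.
Put 17 GB in drive 16; 15 GB remain.
Put 17 GB in drive 17; 15 GB remain.
Put 17 GB in drive 18; 15 GB remain.
18 drives × 32 GB = 576 GB; used 327 GB; unused 249 GB.

249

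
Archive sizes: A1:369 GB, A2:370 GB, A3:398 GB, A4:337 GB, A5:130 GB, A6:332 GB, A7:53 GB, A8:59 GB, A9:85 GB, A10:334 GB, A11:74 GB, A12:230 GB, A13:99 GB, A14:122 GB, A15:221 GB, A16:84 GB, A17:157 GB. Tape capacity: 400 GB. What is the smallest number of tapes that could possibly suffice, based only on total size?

9

Total size = 369 + 370 + 398 + 337 + 130 + 332 + 53 + 59 + 85 + 334 + 74 + 230 + 99 + 122 + 221 + 84 + 157 = 3454 GB.
⌈3454 / 400⌉ = 9.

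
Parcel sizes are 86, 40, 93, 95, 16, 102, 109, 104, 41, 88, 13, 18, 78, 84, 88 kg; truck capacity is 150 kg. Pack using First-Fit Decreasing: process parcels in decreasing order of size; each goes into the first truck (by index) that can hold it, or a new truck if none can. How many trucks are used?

Sorted descending: 109, 104, 102, 95, 93, 88, 88, 86, 84, 78, 41, 40, 18, 16, 13.
Put 109 kg in truck 1; 41 kg remain.
Put 104 kg in truck 2; 46 kg remain.
Put 102 kg in truck 3; 48 kg remain.
Put 95 kg in truck 4; 55 kg remain.
Put 93 kg in truck 5; 57 kg remain.
Put 88 kg in truck 6; 62 kg remain.
Put 88 kg in truck 7; 62 kg remain.
Put 86 kg in truck 8; 64 kg remain.
Put 84 kg in truck 9; 66 kg remain.
Put 78 kg in truck 10; 72 kg remain.
Put 41 kg in truck 1; 0 kg remain.
Put 40 kg in truck 2; 6 kg remain.
Put 18 kg in truck 3; 30 kg remain.
Put 16 kg in truck 3; 14 kg remain.
Put 13 kg in truck 3; 1 kg remain.

10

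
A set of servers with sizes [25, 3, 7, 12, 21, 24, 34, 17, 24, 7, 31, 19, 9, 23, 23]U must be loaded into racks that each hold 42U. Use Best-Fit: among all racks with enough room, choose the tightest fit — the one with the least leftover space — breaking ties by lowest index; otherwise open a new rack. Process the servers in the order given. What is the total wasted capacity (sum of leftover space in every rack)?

25U → rack 1 (remaining 17U)
3U → rack 1 (remaining 14U)
7U → rack 1 (remaining 7U)
12U → rack 2 (remaining 30U)
21U → rack 2 (remaining 9U)
24U → rack 3 (remaining 18U)
34U → rack 4 (remaining 8U)
17U → rack 3 (remaining 1U)
24U → rack 5 (remaining 18U)
7U → rack 1 (remaining 0U)
31U → rack 6 (remaining 11U)
19U → rack 7 (remaining 23U)
9U → rack 2 (remaining 0U)
23U → rack 7 (remaining 0U)
23U → rack 8 (remaining 19U)
8 racks × 42U = 336U; used 279U; unused 57U.

57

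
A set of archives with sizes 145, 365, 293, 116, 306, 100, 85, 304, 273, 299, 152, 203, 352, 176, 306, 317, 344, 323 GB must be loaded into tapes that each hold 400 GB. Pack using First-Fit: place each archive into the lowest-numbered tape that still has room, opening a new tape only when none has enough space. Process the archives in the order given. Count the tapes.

14 tapes

tape 1: place 145 GB, 255 GB left
tape 2: place 365 GB, 35 GB left
tape 3: place 293 GB, 107 GB left
tape 1: place 116 GB, 139 GB left
tape 4: place 306 GB, 94 GB left
tape 1: place 100 GB, 39 GB left
tape 3: place 85 GB, 22 GB left
tape 5: place 304 GB, 96 GB left
tape 6: place 273 GB, 127 GB left
tape 7: place 299 GB, 101 GB left
tape 8: place 152 GB, 248 GB left
tape 8: place 203 GB, 45 GB left
tape 9: place 352 GB, 48 GB left
tape 10: place 176 GB, 224 GB left
tape 11: place 306 GB, 94 GB left
tape 12: place 317 GB, 83 GB left
tape 13: place 344 GB, 56 GB left
tape 14: place 323 GB, 77 GB left
Final tapes: [145,116,100] [365] [293,85] [306] [304] [273] [299] [152,203] [352] [176] [306] [317] [344] [323].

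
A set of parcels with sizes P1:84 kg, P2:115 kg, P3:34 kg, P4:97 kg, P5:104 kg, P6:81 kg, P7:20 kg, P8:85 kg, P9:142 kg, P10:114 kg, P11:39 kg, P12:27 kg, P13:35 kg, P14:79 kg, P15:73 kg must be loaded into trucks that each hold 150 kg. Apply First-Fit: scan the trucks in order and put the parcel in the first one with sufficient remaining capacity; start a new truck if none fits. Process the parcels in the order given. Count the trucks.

truck 1: place P1 (84 kg), 66 kg left
truck 2: place P2 (115 kg), 35 kg left
truck 1: place P3 (34 kg), 32 kg left
truck 3: place P4 (97 kg), 53 kg left
truck 4: place P5 (104 kg), 46 kg left
truck 5: place P6 (81 kg), 69 kg left
truck 1: place P7 (20 kg), 12 kg left
truck 6: place P8 (85 kg), 65 kg left
truck 7: place P9 (142 kg), 8 kg left
truck 8: place P10 (114 kg), 36 kg left
truck 3: place P11 (39 kg), 14 kg left
truck 2: place P12 (27 kg), 8 kg left
truck 4: place P13 (35 kg), 11 kg left
truck 9: place P14 (79 kg), 71 kg left
truck 10: place P15 (73 kg), 77 kg left
Final trucks: [84,34,20] [115,27] [97,39] [104,35] [81] [85] [142] [114] [79] [73].

10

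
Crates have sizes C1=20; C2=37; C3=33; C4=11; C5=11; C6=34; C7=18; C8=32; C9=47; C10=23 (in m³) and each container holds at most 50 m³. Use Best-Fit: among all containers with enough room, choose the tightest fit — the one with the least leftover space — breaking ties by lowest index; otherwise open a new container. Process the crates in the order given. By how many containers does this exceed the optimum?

1

Best-Fit: [20,18] [37,11] [33,11] [34] [32] [47] [23] → 7 containers.
Total size 266 m³; any packing needs at least ⌈266/50⌉ = 6 containers.
An optimal packing achieves that bound: [47] [37,11] [34,11] [33] [32,18] [23,20] → 6 containers.
Excess: 7 − 6 = 1.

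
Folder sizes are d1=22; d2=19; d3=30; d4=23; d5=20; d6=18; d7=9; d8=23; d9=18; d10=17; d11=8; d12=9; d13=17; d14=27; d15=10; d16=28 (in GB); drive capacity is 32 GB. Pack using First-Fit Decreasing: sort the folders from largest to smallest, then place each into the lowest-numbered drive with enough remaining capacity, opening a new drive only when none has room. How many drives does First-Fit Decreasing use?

Sorted descending: 30, 28, 27, 23, 23, 22, 20, 19, 18, 18, 17, 17, 10, 9, 9, 8.
30 GB → drive 1 (remaining 2 GB)
28 GB → drive 2 (remaining 4 GB)
27 GB → drive 3 (remaining 5 GB)
23 GB → drive 4 (remaining 9 GB)
23 GB → drive 5 (remaining 9 GB)
22 GB → drive 6 (remaining 10 GB)
20 GB → drive 7 (remaining 12 GB)
19 GB → drive 8 (remaining 13 GB)
18 GB → drive 9 (remaining 14 GB)
18 GB → drive 10 (remaining 14 GB)
17 GB → drive 11 (remaining 15 GB)
17 GB → drive 12 (remaining 15 GB)
10 GB → drive 6 (remaining 0 GB)
9 GB → drive 4 (remaining 0 GB)
9 GB → drive 5 (remaining 0 GB)
8 GB → drive 7 (remaining 4 GB)

12 drives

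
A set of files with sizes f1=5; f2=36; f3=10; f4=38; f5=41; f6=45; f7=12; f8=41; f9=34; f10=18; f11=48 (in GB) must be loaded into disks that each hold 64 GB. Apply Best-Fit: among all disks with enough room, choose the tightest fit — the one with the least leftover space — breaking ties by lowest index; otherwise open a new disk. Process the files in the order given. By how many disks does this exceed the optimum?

Best-Fit: [5,36,10,12] [38] [41] [45,18] [41] [34] [48] → 7 disks.
7 files exceed 32 GB (half the capacity), and no two of those can share a disk, so at least 7 disks are needed.
So 7 is already optimal.

0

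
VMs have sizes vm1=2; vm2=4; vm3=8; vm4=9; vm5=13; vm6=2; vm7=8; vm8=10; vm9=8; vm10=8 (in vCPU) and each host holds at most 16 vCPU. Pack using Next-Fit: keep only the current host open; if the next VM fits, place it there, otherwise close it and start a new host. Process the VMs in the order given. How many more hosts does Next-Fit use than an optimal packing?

Next-Fit: [2,4,8] [9] [13,2] [8] [10] [8,8] → 6 hosts.
Total size 72 vCPU; any packing needs at least ⌈72/16⌉ = 5 hosts.
An optimal packing achieves that bound: [13,2] [10,4,2] [9] [8,8] [8,8] → 5 hosts.
Excess: 6 − 5 = 1.

1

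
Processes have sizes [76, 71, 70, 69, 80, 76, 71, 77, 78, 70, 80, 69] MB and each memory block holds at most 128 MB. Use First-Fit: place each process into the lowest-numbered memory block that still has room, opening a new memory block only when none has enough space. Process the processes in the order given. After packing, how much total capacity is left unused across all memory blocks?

memory block 1: place 76 MB, 52 MB left
memory block 2: place 71 MB, 57 MB left
memory block 3: place 70 MB, 58 MB left
memory block 4: place 69 MB, 59 MB left
memory block 5: place 80 MB, 48 MB left
memory block 6: place 76 MB, 52 MB left
memory block 7: place 71 MB, 57 MB left
memory block 8: place 77 MB, 51 MB left
memory block 9: place 78 MB, 50 MB left
memory block 10: place 70 MB, 58 MB left
memory block 11: place 80 MB, 48 MB left
memory block 12: place 69 MB, 59 MB left
12 memory blocks × 128 MB = 1536 MB; used 887 MB; unused 649 MB.

649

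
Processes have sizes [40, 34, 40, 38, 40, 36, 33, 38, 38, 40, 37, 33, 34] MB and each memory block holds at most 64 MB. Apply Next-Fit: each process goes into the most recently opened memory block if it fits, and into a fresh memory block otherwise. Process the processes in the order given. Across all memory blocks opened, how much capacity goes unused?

Put 40 MB in memory block 1; 24 MB remain.
Put 34 MB in memory block 2; 30 MB remain.
Put 40 MB in memory block 3; 24 MB remain.
Put 38 MB in memory block 4; 26 MB remain.
Put 40 MB in memory block 5; 24 MB remain.
Put 36 MB in memory block 6; 28 MB remain.
Put 33 MB in memory block 7; 31 MB remain.
Put 38 MB in memory block 8; 26 MB remain.
Put 38 MB in memory block 9; 26 MB remain.
Put 40 MB in memory block 10; 24 MB remain.
Put 37 MB in memory block 11; 27 MB remain.
Put 33 MB in memory block 12; 31 MB remain.
Put 34 MB in memory block 13; 30 MB remain.
13 memory blocks × 64 MB = 832 MB; used 481 MB; unused 351 MB.

351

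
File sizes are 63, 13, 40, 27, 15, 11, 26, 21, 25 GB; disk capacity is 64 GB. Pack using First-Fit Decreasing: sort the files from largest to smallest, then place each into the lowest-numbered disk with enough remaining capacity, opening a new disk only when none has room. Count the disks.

4

Sorted descending: 63, 40, 27, 26, 25, 21, 15, 13, 11.
Put 63 GB in disk 1; 1 GB remain.
Put 40 GB in disk 2; 24 GB remain.
Put 27 GB in disk 3; 37 GB remain.
Put 26 GB in disk 3; 11 GB remain.
Put 25 GB in disk 4; 39 GB remain.
Put 21 GB in disk 2; 3 GB remain.
Put 15 GB in disk 4; 24 GB remain.
Put 13 GB in disk 4; 11 GB remain.
Put 11 GB in disk 3; 0 GB remain.
Final disks: [63] [40,21] [27,26,11] [25,15,13].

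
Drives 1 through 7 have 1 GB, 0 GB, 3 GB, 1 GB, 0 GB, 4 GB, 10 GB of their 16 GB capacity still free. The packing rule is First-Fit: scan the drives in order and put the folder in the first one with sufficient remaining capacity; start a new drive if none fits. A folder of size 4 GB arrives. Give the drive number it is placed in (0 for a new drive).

Drives with room: drive 6 (4 GB), drive 7 (10 GB).
The first with room is drive 6.

6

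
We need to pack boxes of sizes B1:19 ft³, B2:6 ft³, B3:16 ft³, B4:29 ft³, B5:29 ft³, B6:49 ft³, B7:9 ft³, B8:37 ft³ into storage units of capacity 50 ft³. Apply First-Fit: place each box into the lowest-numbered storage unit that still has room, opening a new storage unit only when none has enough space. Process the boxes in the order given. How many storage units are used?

5 storage units

Put B1 (19 ft³) in storage unit 1; 31 ft³ remain.
Put B2 (6 ft³) in storage unit 1; 25 ft³ remain.
Put B3 (16 ft³) in storage unit 1; 9 ft³ remain.
Put B4 (29 ft³) in storage unit 2; 21 ft³ remain.
Put B5 (29 ft³) in storage unit 3; 21 ft³ remain.
Put B6 (49 ft³) in storage unit 4; 1 ft³ remain.
Put B7 (9 ft³) in storage unit 1; 0 ft³ remain.
Put B8 (37 ft³) in storage unit 5; 13 ft³ remain.
Final storage units: [19,6,16,9] [29] [29] [49] [37].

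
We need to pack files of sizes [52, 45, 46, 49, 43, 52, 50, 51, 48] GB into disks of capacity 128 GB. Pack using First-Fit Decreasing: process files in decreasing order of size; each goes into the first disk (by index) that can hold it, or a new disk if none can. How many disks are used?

Sorted descending: 52, 52, 51, 50, 49, 48, 46, 45, 43.
52 GB → disk 1 (remaining 76 GB)
52 GB → disk 1 (remaining 24 GB)
51 GB → disk 2 (remaining 77 GB)
50 GB → disk 2 (remaining 27 GB)
49 GB → disk 3 (remaining 79 GB)
48 GB → disk 3 (remaining 31 GB)
46 GB → disk 4 (remaining 82 GB)
45 GB → disk 4 (remaining 37 GB)
43 GB → disk 5 (remaining 85 GB)

5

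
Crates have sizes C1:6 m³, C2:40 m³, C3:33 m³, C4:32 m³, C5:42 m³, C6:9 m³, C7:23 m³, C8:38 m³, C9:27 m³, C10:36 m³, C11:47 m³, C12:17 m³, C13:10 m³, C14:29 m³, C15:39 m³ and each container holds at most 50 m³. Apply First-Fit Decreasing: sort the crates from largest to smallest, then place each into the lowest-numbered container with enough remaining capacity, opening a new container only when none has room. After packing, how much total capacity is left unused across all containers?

72

Sorted descending: 47, 42, 40, 39, 38, 36, 33, 32, 29, 27, 23, 17, 10, 9, 6.
container 1: place 47 m³, 3 m³ left
container 2: place 42 m³, 8 m³ left
container 3: place 40 m³, 10 m³ left
container 4: place 39 m³, 11 m³ left
container 5: place 38 m³, 12 m³ left
container 6: place 36 m³, 14 m³ left
container 7: place 33 m³, 17 m³ left
container 8: place 32 m³, 18 m³ left
container 9: place 29 m³, 21 m³ left
container 10: place 27 m³, 23 m³ left
container 10: place 23 m³, 0 m³ left
container 7: place 17 m³, 0 m³ left
container 3: place 10 m³, 0 m³ left
container 4: place 9 m³, 2 m³ left
container 2: place 6 m³, 2 m³ left
10 containers × 50 m³ = 500 m³; used 428 m³; unused 72 m³.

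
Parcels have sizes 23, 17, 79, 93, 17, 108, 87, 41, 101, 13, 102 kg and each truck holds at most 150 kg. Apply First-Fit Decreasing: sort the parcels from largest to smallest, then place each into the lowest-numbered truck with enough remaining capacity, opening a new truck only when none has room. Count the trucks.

6 trucks

Sorted descending: 108, 102, 101, 93, 87, 79, 41, 23, 17, 17, 13.
108 kg → truck 1 (remaining 42 kg)
102 kg → truck 2 (remaining 48 kg)
101 kg → truck 3 (remaining 49 kg)
93 kg → truck 4 (remaining 57 kg)
87 kg → truck 5 (remaining 63 kg)
79 kg → truck 6 (remaining 71 kg)
41 kg → truck 1 (remaining 1 kg)
23 kg → truck 2 (remaining 25 kg)
17 kg → truck 2 (remaining 8 kg)
17 kg → truck 3 (remaining 32 kg)
13 kg → truck 3 (remaining 19 kg)
Final trucks: [108,41] [102,23,17] [101,17,13] [93] [87] [79].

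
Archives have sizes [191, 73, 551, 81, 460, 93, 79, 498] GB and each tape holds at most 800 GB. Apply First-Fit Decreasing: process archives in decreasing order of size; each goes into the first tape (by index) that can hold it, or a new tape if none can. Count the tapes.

Sorted descending: 551, 498, 460, 191, 93, 81, 79, 73.
551 GB → tape 1 (remaining 249 GB)
498 GB → tape 2 (remaining 302 GB)
460 GB → tape 3 (remaining 340 GB)
191 GB → tape 1 (remaining 58 GB)
93 GB → tape 2 (remaining 209 GB)
81 GB → tape 2 (remaining 128 GB)
79 GB → tape 2 (remaining 49 GB)
73 GB → tape 3 (remaining 267 GB)
Final tapes: [551,191] [498,93,81,79] [460,73].

3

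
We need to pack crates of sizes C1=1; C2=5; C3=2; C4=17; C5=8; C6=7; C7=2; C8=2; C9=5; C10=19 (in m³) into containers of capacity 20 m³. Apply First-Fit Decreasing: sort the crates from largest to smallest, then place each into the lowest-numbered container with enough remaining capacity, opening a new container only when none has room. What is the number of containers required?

Sorted descending: 19, 17, 8, 7, 5, 5, 2, 2, 2, 1.
container 1: place 19 m³, 1 m³ left
container 2: place 17 m³, 3 m³ left
container 3: place 8 m³, 12 m³ left
container 3: place 7 m³, 5 m³ left
container 3: place 5 m³, 0 m³ left
container 4: place 5 m³, 15 m³ left
container 2: place 2 m³, 1 m³ left
container 4: place 2 m³, 13 m³ left
container 4: place 2 m³, 11 m³ left
container 1: place 1 m³, 0 m³ left

4 containers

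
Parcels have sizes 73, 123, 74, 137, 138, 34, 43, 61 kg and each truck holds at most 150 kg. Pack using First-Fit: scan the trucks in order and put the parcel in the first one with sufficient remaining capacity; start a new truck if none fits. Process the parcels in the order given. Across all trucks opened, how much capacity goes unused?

67

Put 73 kg in truck 1; 77 kg remain.
Put 123 kg in truck 2; 27 kg remain.
Put 74 kg in truck 1; 3 kg remain.
Put 137 kg in truck 3; 13 kg remain.
Put 138 kg in truck 4; 12 kg remain.
Put 34 kg in truck 5; 116 kg remain.
Put 43 kg in truck 5; 73 kg remain.
Put 61 kg in truck 5; 12 kg remain.
5 trucks × 150 kg = 750 kg; used 683 kg; unused 67 kg.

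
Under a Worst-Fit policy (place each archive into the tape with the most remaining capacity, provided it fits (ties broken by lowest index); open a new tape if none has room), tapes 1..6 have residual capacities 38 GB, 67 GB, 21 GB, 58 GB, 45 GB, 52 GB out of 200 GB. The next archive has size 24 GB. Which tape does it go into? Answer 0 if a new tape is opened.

Tapes with room: tape 1 (38 GB), tape 2 (67 GB), tape 4 (58 GB), tape 5 (45 GB), tape 6 (52 GB).
Most room is tape 2 with 67 GB free.

2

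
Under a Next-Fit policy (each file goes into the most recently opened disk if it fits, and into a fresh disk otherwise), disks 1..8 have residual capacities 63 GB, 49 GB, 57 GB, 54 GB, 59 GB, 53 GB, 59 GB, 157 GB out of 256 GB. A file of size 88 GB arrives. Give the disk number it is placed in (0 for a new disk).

8

Next-Fit only looks at disk 8, which has 157 GB free.
88 GB fits there.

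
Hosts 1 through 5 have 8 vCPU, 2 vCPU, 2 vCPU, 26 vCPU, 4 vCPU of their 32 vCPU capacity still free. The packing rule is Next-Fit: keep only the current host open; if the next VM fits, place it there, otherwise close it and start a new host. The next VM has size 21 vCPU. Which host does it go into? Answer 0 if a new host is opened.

Next-Fit only looks at host 5, which has 4 vCPU free.
21 vCPU does not fit, so a new host is opened.

0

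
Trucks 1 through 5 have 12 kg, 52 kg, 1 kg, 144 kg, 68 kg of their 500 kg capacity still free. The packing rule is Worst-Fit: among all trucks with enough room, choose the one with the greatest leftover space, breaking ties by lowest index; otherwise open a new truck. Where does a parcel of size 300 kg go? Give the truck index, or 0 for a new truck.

0

No truck has ≥ 300 kg free, so a new truck is opened.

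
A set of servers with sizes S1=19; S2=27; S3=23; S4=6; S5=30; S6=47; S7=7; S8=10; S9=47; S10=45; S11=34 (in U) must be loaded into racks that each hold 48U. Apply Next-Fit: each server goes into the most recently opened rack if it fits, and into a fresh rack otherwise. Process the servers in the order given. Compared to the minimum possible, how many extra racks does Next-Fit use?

Next-Fit: [19,27] [23,6] [30] [47] [7,10] [47] [45] [34] → 8 racks.
Total size 295U; any packing needs at least ⌈295/48⌉ = 7 racks.
An optimal packing achieves that bound: [47] [47] [45] [34,10] [30,7,6] [27,19] [23] → 7 racks.
Excess: 8 − 7 = 1.

1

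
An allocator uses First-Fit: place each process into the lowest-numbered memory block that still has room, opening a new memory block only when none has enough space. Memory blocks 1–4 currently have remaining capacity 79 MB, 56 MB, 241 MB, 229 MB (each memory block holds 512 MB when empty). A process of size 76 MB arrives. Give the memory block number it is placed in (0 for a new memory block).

1

Memory blocks with room: memory block 1 (79 MB), memory block 3 (241 MB), memory block 4 (229 MB).
The first with room is memory block 1.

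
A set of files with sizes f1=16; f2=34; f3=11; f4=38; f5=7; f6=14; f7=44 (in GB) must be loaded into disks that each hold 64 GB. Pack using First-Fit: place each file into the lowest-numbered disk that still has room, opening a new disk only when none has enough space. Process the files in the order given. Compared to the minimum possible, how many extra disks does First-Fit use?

First-Fit: [16,34,11] [38,7,14] [44] → 3 disks.
Total size 164 GB; any packing needs at least ⌈164/64⌉ = 3 disks.
So 3 is already optimal.

0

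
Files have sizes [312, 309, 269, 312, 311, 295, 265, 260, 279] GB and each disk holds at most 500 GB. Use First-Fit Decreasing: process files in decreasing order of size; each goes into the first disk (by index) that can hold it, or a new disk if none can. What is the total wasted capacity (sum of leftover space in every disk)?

1888

Sorted descending: 312, 312, 311, 309, 295, 279, 269, 265, 260.
disk 1: place 312 GB, 188 GB left
disk 2: place 312 GB, 188 GB left
disk 3: place 311 GB, 189 GB left
disk 4: place 309 GB, 191 GB left
disk 5: place 295 GB, 205 GB left
disk 6: place 279 GB, 221 GB left
disk 7: place 269 GB, 231 GB left
disk 8: place 265 GB, 235 GB left
disk 9: place 260 GB, 240 GB left
9 disks × 500 GB = 4500 GB; used 2612 GB; unused 1888 GB.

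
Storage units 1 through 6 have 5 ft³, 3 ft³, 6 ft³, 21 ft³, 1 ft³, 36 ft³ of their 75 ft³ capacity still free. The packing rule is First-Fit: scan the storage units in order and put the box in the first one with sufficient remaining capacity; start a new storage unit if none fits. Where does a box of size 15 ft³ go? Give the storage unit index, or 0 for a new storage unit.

Storage units with room: storage unit 4 (21 ft³), storage unit 6 (36 ft³).
The first with room is storage unit 4.

4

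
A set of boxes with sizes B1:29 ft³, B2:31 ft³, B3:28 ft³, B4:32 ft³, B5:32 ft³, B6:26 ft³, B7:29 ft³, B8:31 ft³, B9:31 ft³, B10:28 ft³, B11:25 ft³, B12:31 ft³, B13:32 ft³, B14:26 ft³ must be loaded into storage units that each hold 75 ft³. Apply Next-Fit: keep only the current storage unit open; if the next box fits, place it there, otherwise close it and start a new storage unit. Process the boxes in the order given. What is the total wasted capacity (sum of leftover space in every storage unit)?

114

Put B1 (29 ft³) in storage unit 1; 46 ft³ remain.
Put B2 (31 ft³) in storage unit 1; 15 ft³ remain.
Put B3 (28 ft³) in storage unit 2; 47 ft³ remain.
Put B4 (32 ft³) in storage unit 2; 15 ft³ remain.
Put B5 (32 ft³) in storage unit 3; 43 ft³ remain.
Put B6 (26 ft³) in storage unit 3; 17 ft³ remain.
Put B7 (29 ft³) in storage unit 4; 46 ft³ remain.
Put B8 (31 ft³) in storage unit 4; 15 ft³ remain.
Put B9 (31 ft³) in storage unit 5; 44 ft³ remain.
Put B10 (28 ft³) in storage unit 5; 16 ft³ remain.
Put B11 (25 ft³) in storage unit 6; 50 ft³ remain.
Put B12 (31 ft³) in storage unit 6; 19 ft³ remain.
Put B13 (32 ft³) in storage unit 7; 43 ft³ remain.
Put B14 (26 ft³) in storage unit 7; 17 ft³ remain.
7 storage units × 75 ft³ = 525 ft³; used 411 ft³; unused 114 ft³.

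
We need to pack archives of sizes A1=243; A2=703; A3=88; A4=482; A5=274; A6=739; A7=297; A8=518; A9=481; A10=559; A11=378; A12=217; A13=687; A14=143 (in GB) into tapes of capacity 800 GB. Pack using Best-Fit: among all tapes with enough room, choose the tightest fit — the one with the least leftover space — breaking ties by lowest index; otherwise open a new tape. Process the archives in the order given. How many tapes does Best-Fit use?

9 tapes

tape 1: place A1 (243 GB), 557 GB left
tape 2: place A2 (703 GB), 97 GB left
tape 2: place A3 (88 GB), 9 GB left
tape 1: place A4 (482 GB), 75 GB left
tape 3: place A5 (274 GB), 526 GB left
tape 4: place A6 (739 GB), 61 GB left
tape 3: place A7 (297 GB), 229 GB left
tape 5: place A8 (518 GB), 282 GB left
tape 6: place A9 (481 GB), 319 GB left
tape 7: place A10 (559 GB), 241 GB left
tape 8: place A11 (378 GB), 422 GB left
tape 3: place A12 (217 GB), 12 GB left
tape 9: place A13 (687 GB), 113 GB left
tape 7: place A14 (143 GB), 98 GB left
Final tapes: [243,482] [703,88] [274,297,217] [739] [518] [481] [559,143] [378] [687].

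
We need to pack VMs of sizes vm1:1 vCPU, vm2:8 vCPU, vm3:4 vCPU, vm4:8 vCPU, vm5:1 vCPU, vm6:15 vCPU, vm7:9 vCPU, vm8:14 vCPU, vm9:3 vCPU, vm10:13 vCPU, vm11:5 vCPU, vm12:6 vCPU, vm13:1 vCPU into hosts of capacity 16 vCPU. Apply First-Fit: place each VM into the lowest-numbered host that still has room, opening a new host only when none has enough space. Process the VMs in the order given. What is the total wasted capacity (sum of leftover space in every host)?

vm1 (1 vCPU) → host 1 (remaining 15 vCPU)
vm2 (8 vCPU) → host 1 (remaining 7 vCPU)
vm3 (4 vCPU) → host 1 (remaining 3 vCPU)
vm4 (8 vCPU) → host 2 (remaining 8 vCPU)
vm5 (1 vCPU) → host 1 (remaining 2 vCPU)
vm6 (15 vCPU) → host 3 (remaining 1 vCPU)
vm7 (9 vCPU) → host 4 (remaining 7 vCPU)
vm8 (14 vCPU) → host 5 (remaining 2 vCPU)
vm9 (3 vCPU) → host 2 (remaining 5 vCPU)
vm10 (13 vCPU) → host 6 (remaining 3 vCPU)
vm11 (5 vCPU) → host 2 (remaining 0 vCPU)
vm12 (6 vCPU) → host 4 (remaining 1 vCPU)
vm13 (1 vCPU) → host 1 (remaining 1 vCPU)
6 hosts × 16 vCPU = 96 vCPU; used 88 vCPU; unused 8 vCPU.

8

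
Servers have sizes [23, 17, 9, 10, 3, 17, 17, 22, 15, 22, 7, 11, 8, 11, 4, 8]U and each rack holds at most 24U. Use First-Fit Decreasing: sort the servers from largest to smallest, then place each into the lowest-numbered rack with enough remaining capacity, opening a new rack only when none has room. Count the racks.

Sorted descending: 23, 22, 22, 17, 17, 17, 15, 11, 11, 10, 9, 8, 8, 7, 4, 3.
rack 1: place 23U, 1U left
rack 2: place 22U, 2U left
rack 3: place 22U, 2U left
rack 4: place 17U, 7U left
rack 5: place 17U, 7U left
rack 6: place 17U, 7U left
rack 7: place 15U, 9U left
rack 8: place 11U, 13U left
rack 8: place 11U, 2U left
rack 9: place 10U, 14U left
rack 7: place 9U, 0U left
rack 9: place 8U, 6U left
rack 10: place 8U, 16U left
rack 4: place 7U, 0U left
rack 5: place 4U, 3U left
rack 5: place 3U, 0U left

10 racks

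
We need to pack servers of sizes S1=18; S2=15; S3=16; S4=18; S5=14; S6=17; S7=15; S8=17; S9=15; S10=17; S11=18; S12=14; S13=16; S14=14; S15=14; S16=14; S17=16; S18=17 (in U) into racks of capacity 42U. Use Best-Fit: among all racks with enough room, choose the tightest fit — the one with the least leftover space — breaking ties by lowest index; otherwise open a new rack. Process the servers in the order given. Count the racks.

rack 1: place S1 (18U), 24U left
rack 1: place S2 (15U), 9U left
rack 2: place S3 (16U), 26U left
rack 2: place S4 (18U), 8U left
rack 3: place S5 (14U), 28U left
rack 3: place S6 (17U), 11U left
rack 4: place S7 (15U), 27U left
rack 4: place S8 (17U), 10U left
rack 5: place S9 (15U), 27U left
rack 5: place S10 (17U), 10U left
rack 6: place S11 (18U), 24U left
rack 6: place S12 (14U), 10U left
rack 7: place S13 (16U), 26U left
rack 7: place S14 (14U), 12U left
rack 8: place S15 (14U), 28U left
rack 8: place S16 (14U), 14U left
rack 9: place S17 (16U), 26U left
rack 9: place S18 (17U), 9U left

9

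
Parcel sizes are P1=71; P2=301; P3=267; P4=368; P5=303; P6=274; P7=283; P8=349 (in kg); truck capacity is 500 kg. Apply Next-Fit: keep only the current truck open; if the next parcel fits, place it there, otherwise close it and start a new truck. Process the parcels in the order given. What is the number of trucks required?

7

Put P1 (71 kg) in truck 1; 429 kg remain.
Put P2 (301 kg) in truck 1; 128 kg remain.
Put P3 (267 kg) in truck 2; 233 kg remain.
Put P4 (368 kg) in truck 3; 132 kg remain.
Put P5 (303 kg) in truck 4; 197 kg remain.
Put P6 (274 kg) in truck 5; 226 kg remain.
Put P7 (283 kg) in truck 6; 217 kg remain.
Put P8 (349 kg) in truck 7; 151 kg remain.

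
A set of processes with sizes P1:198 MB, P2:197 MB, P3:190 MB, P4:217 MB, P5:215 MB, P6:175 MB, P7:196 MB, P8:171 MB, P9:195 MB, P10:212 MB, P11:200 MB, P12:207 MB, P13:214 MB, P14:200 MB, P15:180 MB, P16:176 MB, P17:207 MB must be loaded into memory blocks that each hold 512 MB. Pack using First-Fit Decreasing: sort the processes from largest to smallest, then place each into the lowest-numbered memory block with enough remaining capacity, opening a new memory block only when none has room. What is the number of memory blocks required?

Sorted descending: 217, 215, 214, 212, 207, 207, 200, 200, 198, 197, 196, 195, 190, 180, 176, 175, 171.
memory block 1: place 217 MB, 295 MB left
memory block 1: place 215 MB, 80 MB left
memory block 2: place 214 MB, 298 MB left
memory block 2: place 212 MB, 86 MB left
memory block 3: place 207 MB, 305 MB left
memory block 3: place 207 MB, 98 MB left
memory block 4: place 200 MB, 312 MB left
memory block 4: place 200 MB, 112 MB left
memory block 5: place 198 MB, 314 MB left
memory block 5: place 197 MB, 117 MB left
memory block 6: place 196 MB, 316 MB left
memory block 6: place 195 MB, 121 MB left
memory block 7: place 190 MB, 322 MB left
memory block 7: place 180 MB, 142 MB left
memory block 8: place 176 MB, 336 MB left
memory block 8: place 175 MB, 161 MB left
memory block 9: place 171 MB, 341 MB left
Final memory blocks: [217,215] [214,212] [207,207] [200,200] [198,197] [196,195] [190,180] [176,175] [171].

9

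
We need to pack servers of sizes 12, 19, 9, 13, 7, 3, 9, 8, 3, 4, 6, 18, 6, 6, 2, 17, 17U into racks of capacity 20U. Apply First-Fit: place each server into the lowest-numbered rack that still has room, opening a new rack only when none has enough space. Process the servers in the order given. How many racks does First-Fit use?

9

12U → rack 1 (remaining 8U)
19U → rack 2 (remaining 1U)
9U → rack 3 (remaining 11U)
13U → rack 4 (remaining 7U)
7U → rack 1 (remaining 1U)
3U → rack 3 (remaining 8U)
9U → rack 5 (remaining 11U)
8U → rack 3 (remaining 0U)
3U → rack 4 (remaining 4U)
4U → rack 4 (remaining 0U)
6U → rack 5 (remaining 5U)
18U → rack 6 (remaining 2U)
6U → rack 7 (remaining 14U)
6U → rack 7 (remaining 8U)
2U → rack 5 (remaining 3U)
17U → rack 8 (remaining 3U)
17U → rack 9 (remaining 3U)
Final racks: [12,7] [19] [9,3,8] [13,3,4] [9,6,2] [18] [6,6] [17] [17].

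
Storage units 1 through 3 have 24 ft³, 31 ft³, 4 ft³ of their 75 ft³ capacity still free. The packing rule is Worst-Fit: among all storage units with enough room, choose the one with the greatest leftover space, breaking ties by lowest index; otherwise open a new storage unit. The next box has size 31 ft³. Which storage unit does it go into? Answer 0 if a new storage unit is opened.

Storage units with room: storage unit 2 (31 ft³).
Most room is storage unit 2 with 31 ft³ free.

2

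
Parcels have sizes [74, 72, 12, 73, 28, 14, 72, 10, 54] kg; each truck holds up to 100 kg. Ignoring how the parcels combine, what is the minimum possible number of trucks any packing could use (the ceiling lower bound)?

Total size = 74 + 72 + 12 + 73 + 28 + 14 + 72 + 10 + 54 = 409 kg.
⌈409 / 100⌉ = 5.

5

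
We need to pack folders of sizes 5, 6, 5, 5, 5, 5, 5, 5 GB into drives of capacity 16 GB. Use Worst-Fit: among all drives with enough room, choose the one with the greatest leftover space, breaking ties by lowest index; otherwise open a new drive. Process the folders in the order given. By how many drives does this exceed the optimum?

0

Worst-Fit: [5,6,5] [5,5,5] [5,5] → 3 drives.
Total size 41 GB; any packing needs at least ⌈41/16⌉ = 3 drives.
So 3 is already optimal.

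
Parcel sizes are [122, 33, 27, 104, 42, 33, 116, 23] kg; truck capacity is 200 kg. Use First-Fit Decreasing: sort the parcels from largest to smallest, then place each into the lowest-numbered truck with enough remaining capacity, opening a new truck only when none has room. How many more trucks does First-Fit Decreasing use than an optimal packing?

First-Fit Decreasing: [122,42,33] [116,33,27,23] [104] → 3 trucks.
Total size 500 kg; any packing needs at least ⌈500/200⌉ = 3 trucks.
So 3 is already optimal.

0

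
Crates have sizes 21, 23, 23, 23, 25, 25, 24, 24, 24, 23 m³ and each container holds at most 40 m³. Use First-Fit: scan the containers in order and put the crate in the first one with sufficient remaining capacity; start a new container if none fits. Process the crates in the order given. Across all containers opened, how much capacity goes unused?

165

container 1: place 21 m³, 19 m³ left
container 2: place 23 m³, 17 m³ left
container 3: place 23 m³, 17 m³ left
container 4: place 23 m³, 17 m³ left
container 5: place 25 m³, 15 m³ left
container 6: place 25 m³, 15 m³ left
container 7: place 24 m³, 16 m³ left
container 8: place 24 m³, 16 m³ left
container 9: place 24 m³, 16 m³ left
container 10: place 23 m³, 17 m³ left
10 containers × 40 m³ = 400 m³; used 235 m³; unused 165 m³.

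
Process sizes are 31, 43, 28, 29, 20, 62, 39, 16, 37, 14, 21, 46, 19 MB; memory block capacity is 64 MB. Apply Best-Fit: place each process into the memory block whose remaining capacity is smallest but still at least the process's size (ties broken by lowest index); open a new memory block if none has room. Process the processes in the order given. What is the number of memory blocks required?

Put 31 MB in memory block 1; 33 MB remain.
Put 43 MB in memory block 2; 21 MB remain.
Put 28 MB in memory block 1; 5 MB remain.
Put 29 MB in memory block 3; 35 MB remain.
Put 20 MB in memory block 2; 1 MB remain.
Put 62 MB in memory block 4; 2 MB remain.
Put 39 MB in memory block 5; 25 MB remain.
Put 16 MB in memory block 5; 9 MB remain.
Put 37 MB in memory block 6; 27 MB remain.
Put 14 MB in memory block 6; 13 MB remain.
Put 21 MB in memory block 3; 14 MB remain.
Put 46 MB in memory block 7; 18 MB remain.
Put 19 MB in memory block 8; 45 MB remain.

8 memory blocks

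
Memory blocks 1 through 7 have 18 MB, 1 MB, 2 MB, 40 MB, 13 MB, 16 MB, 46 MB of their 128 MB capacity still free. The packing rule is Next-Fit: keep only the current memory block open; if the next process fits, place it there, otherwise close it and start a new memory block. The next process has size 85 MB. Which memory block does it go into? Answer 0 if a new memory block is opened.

Next-Fit only looks at memory block 7, which has 46 MB free.
85 MB does not fit, so a new memory block is opened.

0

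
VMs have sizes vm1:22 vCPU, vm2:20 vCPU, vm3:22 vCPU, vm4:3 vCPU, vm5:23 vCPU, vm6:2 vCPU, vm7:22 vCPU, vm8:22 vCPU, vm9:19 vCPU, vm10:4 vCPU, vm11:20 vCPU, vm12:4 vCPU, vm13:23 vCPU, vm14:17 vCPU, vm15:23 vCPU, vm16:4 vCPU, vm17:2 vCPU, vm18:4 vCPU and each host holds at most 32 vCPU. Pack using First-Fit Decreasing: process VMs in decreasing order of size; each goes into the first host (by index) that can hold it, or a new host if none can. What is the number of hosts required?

Sorted descending: 23, 23, 23, 22, 22, 22, 22, 20, 20, 19, 17, 4, 4, 4, 4, 3, 2, 2.
host 1: place 23 vCPU, 9 vCPU left
host 2: place 23 vCPU, 9 vCPU left
host 3: place 23 vCPU, 9 vCPU left
host 4: place 22 vCPU, 10 vCPU left
host 5: place 22 vCPU, 10 vCPU left
host 6: place 22 vCPU, 10 vCPU left
host 7: place 22 vCPU, 10 vCPU left
host 8: place 20 vCPU, 12 vCPU left
host 9: place 20 vCPU, 12 vCPU left
host 10: place 19 vCPU, 13 vCPU left
host 11: place 17 vCPU, 15 vCPU left
host 1: place 4 vCPU, 5 vCPU left
host 1: place 4 vCPU, 1 vCPU left
host 2: place 4 vCPU, 5 vCPU left
host 2: place 4 vCPU, 1 vCPU left
host 3: place 3 vCPU, 6 vCPU left
host 3: place 2 vCPU, 4 vCPU left
host 3: place 2 vCPU, 2 vCPU left

11 hosts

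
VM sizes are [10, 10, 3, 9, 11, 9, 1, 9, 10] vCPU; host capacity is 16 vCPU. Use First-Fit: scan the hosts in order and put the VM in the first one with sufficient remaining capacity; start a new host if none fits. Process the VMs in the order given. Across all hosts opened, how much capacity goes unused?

40

host 1: place 10 vCPU, 6 vCPU left
host 2: place 10 vCPU, 6 vCPU left
host 1: place 3 vCPU, 3 vCPU left
host 3: place 9 vCPU, 7 vCPU left
host 4: place 11 vCPU, 5 vCPU left
host 5: place 9 vCPU, 7 vCPU left
host 1: place 1 vCPU, 2 vCPU left
host 6: place 9 vCPU, 7 vCPU left
host 7: place 10 vCPU, 6 vCPU left
7 hosts × 16 vCPU = 112 vCPU; used 72 vCPU; unused 40 vCPU.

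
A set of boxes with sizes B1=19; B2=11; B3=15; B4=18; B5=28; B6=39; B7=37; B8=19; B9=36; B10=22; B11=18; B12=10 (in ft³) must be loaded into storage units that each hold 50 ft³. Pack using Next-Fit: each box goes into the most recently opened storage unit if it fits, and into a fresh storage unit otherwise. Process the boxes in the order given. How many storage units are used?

7 storage units

storage unit 1: place B1 (19 ft³), 31 ft³ left
storage unit 1: place B2 (11 ft³), 20 ft³ left
storage unit 1: place B3 (15 ft³), 5 ft³ left
storage unit 2: place B4 (18 ft³), 32 ft³ left
storage unit 2: place B5 (28 ft³), 4 ft³ left
storage unit 3: place B6 (39 ft³), 11 ft³ left
storage unit 4: place B7 (37 ft³), 13 ft³ left
storage unit 5: place B8 (19 ft³), 31 ft³ left
storage unit 6: place B9 (36 ft³), 14 ft³ left
storage unit 7: place B10 (22 ft³), 28 ft³ left
storage unit 7: place B11 (18 ft³), 10 ft³ left
storage unit 7: place B12 (10 ft³), 0 ft³ left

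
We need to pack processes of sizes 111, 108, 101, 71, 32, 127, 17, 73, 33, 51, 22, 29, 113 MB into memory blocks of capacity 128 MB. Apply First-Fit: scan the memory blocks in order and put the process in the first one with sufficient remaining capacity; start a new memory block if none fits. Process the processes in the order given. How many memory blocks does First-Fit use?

Put 111 MB in memory block 1; 17 MB remain.
Put 108 MB in memory block 2; 20 MB remain.
Put 101 MB in memory block 3; 27 MB remain.
Put 71 MB in memory block 4; 57 MB remain.
Put 32 MB in memory block 4; 25 MB remain.
Put 127 MB in memory block 5; 1 MB remain.
Put 17 MB in memory block 1; 0 MB remain.
Put 73 MB in memory block 6; 55 MB remain.
Put 33 MB in memory block 6; 22 MB remain.
Put 51 MB in memory block 7; 77 MB remain.
Put 22 MB in memory block 3; 5 MB remain.
Put 29 MB in memory block 7; 48 MB remain.
Put 113 MB in memory block 8; 15 MB remain.
Final memory blocks: [111,17] [108] [101,22] [71,32] [127] [73,33] [51,29] [113].

8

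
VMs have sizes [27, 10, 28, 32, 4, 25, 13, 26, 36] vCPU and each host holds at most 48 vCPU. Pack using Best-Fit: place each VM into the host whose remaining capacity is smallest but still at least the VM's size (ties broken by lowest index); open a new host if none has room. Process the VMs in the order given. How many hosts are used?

6 hosts

host 1: place 27 vCPU, 21 vCPU left
host 1: place 10 vCPU, 11 vCPU left
host 2: place 28 vCPU, 20 vCPU left
host 3: place 32 vCPU, 16 vCPU left
host 1: place 4 vCPU, 7 vCPU left
host 4: place 25 vCPU, 23 vCPU left
host 3: place 13 vCPU, 3 vCPU left
host 5: place 26 vCPU, 22 vCPU left
host 6: place 36 vCPU, 12 vCPU left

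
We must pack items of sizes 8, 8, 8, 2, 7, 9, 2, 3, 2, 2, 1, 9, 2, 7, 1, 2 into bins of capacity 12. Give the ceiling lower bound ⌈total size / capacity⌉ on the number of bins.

7

Total size = 8 + 8 + 8 + 2 + 7 + 9 + 2 + 3 + 2 + 2 + 1 + 9 + 2 + 7 + 1 + 2 = 73.
⌈73 / 12⌉ = 7.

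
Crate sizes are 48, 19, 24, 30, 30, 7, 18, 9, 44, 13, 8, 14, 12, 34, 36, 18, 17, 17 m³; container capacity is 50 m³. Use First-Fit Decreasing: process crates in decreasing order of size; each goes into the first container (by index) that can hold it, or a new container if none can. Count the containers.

9 containers

Sorted descending: 48, 44, 36, 34, 30, 30, 24, 19, 18, 18, 17, 17, 14, 13, 12, 9, 8, 7.
Put 48 m³ in container 1; 2 m³ remain.
Put 44 m³ in container 2; 6 m³ remain.
Put 36 m³ in container 3; 14 m³ remain.
Put 34 m³ in container 4; 16 m³ remain.
Put 30 m³ in container 5; 20 m³ remain.
Put 30 m³ in container 6; 20 m³ remain.
Put 24 m³ in container 7; 26 m³ remain.
Put 19 m³ in container 5; 1 m³ remain.
Put 18 m³ in container 6; 2 m³ remain.
Put 18 m³ in container 7; 8 m³ remain.
Put 17 m³ in container 8; 33 m³ remain.
Put 17 m³ in container 8; 16 m³ remain.
Put 14 m³ in container 3; 0 m³ remain.
Put 13 m³ in container 4; 3 m³ remain.
Put 12 m³ in container 8; 4 m³ remain.
Put 9 m³ in container 9; 41 m³ remain.
Put 8 m³ in container 7; 0 m³ remain.
Put 7 m³ in container 9; 34 m³ remain.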